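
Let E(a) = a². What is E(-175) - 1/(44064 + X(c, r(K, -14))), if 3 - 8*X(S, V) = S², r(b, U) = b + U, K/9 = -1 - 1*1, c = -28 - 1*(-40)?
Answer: 10791361867/352371 ≈ 30625.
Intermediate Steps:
c = 12 (c = -28 + 40 = 12)
K = -18 (K = 9*(-1 - 1*1) = 9*(-1 - 1) = 9*(-2) = -18)
r(b, U) = U + b
X(S, V) = 3/8 - S²/8
E(-175) - 1/(44064 + X(c, r(K, -14))) = (-175)² - 1/(44064 + (3/8 - ⅛*12²)) = 30625 - 1/(44064 + (3/8 - ⅛*144)) = 30625 - 1/(44064 + (3/8 - 18)) = 30625 - 1/(44064 - 141/8) = 30625 - 1/352371/8 = 30625 - 1*8/352371 = 30625 - 8/352371 = 10791361867/352371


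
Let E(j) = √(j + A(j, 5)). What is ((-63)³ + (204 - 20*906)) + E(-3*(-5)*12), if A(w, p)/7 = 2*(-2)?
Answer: -267963 + 2*√38 ≈ -2.6795e+5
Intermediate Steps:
A(w, p) = -28 (A(w, p) = 7*(2*(-2)) = 7*(-4) = -28)
E(j) = √(-28 + j) (E(j) = √(j - 28) = √(-28 + j))
((-63)³ + (204 - 20*906)) + E(-3*(-5)*12) = ((-63)³ + (204 - 20*906)) + √(-28 - 3*(-5)*12) = (-250047 + (204 - 18120)) + √(-28 + 15*12) = (-250047 - 17916) + √(-28 + 180) = -267963 + √152 = -267963 + 2*√38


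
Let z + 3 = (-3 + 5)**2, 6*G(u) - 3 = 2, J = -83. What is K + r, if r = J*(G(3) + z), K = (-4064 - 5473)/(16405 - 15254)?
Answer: -1108085/6906 ≈ -160.45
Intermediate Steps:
G(u) = 5/6 (G(u) = 1/2 + (1/6)*2 = 1/2 + 1/3 = 5/6)
z = 1 (z = -3 + (-3 + 5)**2 = -3 + 2**2 = -3 + 4 = 1)
K = -9537/1151 ≈ -8.2858
r = -913/6 (r = -83*(5/6 + 1) = -83*11/6 = -913/6 ≈ -152.17)
K + r = -9537/1151 - 913/6 = -1108085/6906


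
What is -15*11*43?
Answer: -7095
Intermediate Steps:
-15*11*43 = -165*43 = -7095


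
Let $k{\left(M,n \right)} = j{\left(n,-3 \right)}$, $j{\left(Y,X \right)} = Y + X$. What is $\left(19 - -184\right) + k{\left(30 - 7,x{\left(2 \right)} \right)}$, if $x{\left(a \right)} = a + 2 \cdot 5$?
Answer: $212$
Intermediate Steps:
$x{\left(a \right)} = 10 + a$ ($x{\left(a \right)} = a + 10 = 10 + a$)
$j{\left(Y,X \right)} = X + Y$
$k{\left(M,n \right)} = -3 + n$
$\left(19 - -184\right) + k{\left(30 - 7,x{\left(2 \right)} \right)} = \left(19 - -184\right) + \left(-3 + \left(10 + 2\right)\right) = \left(19 + 184\right) + \left(-3 + 12\right) = 203 + 9 = 212$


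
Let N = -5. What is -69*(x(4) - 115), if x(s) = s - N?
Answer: 7314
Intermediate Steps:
x(s) = 5 + s (x(s) = s - 1*(-5) = s + 5 = 5 + s)
-69*(x(4) - 115) = -69*((5 + 4) - 115) = -69*(9 - 115) = -69*(-106) = 7314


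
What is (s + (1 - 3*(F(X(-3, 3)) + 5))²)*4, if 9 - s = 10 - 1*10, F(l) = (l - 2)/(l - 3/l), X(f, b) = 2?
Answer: 820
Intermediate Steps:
F(l) = (-2 + l)/(l - 3/l)
s = 9 (s = 9 - (10 - 1*10) = 9 - (10 - 10) = 9 - 1*0 = 9 + 0 = 9)
(s + (1 - 3*(F(X(-3, 3)) + 5))²)*4 = (9 + (1 - 3*(2*(-2 + 2)/(-3 + 2²) + 5))²)*4 = (9 + (1 - 3*(2*0/(-3 + 4) + 5))²)*4 = (9 + (1 - 3*(2*0/1 + 5))²)*4 = (9 + (1 - 3*(2*1*0 + 5))²)*4 = (9 + (1 - 3*(0 + 5))²)*4 = (9 + (1 - 3*5)²)*4 = (9 + (1 - 15)²)*4 = (9 + (-14)²)*4 = (9 + 196)*4 = 205*4 = 820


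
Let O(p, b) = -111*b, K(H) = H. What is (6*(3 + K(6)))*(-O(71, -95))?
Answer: -569430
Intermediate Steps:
(6*(3 + K(6)))*(-O(71, -95)) = (6*(3 + 6))*(-(-111)*(-95)) = (6*9)*(-1*10545) = 54*(-10545) = -569430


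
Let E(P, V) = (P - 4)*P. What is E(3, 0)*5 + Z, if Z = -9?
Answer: -24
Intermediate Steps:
E(P, V) = P*(-4 + P) (E(P, V) = (-4 + P)*P = P*(-4 + P))
E(3, 0)*5 + Z = (3*(-4 + 3))*5 - 9 = (3*(-1))*5 - 9 = -3*5 - 9 = -15 - 9 = -24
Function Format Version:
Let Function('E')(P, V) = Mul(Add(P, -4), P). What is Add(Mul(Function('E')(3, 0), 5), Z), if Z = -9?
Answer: -24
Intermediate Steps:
Function('E')(P, V) = Mul(P, Add(-4, P)) (Function('E')(P, V) = Mul(Add(-4, P), P) = Mul(P, Add(-4, P)))
Add(Mul(Function('E')(3, 0), 5), Z) = Add(Mul(Mul(3, Add(-4, 3)), 5), -9) = Add(Mul(Mul(3, -1), 5), -9) = Add(Mul(-3, 5), -9) = Add(-15, -9) = -24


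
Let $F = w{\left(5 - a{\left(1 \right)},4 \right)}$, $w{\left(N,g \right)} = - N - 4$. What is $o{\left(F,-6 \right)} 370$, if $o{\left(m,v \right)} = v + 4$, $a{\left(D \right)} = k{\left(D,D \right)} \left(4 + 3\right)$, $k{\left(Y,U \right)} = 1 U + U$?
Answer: $-740$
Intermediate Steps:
$k{\left(Y,U \right)} = 2 U$ ($k{\left(Y,U \right)} = U + U = 2 U$)
$a{\left(D \right)} = 14 D$ ($a{\left(D \right)} = 2 D \left(4 + 3\right) = 2 D 7 = 14 D$)
$w{\left(N,g \right)} = -4 - N$
$F = 5$ ($F = -4 - \left(5 - 14 \cdot 1\right) = -4 - \left(5 - 14\right) = -4 - -9 = -4 + 9 = 5$)
$o{\left(m,v \right)} = 4 + v$
$o{\left(F,-6 \right)} 370 = \left(4 - 6\right) 370 = \left(-2\right) 370 = -740$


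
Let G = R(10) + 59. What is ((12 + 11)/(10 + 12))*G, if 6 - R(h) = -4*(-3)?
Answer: 1219/22 ≈ 55.409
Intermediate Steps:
R(h) = -6 (R(h) = 6 - (-4)*(-3) = 6 - 1*12 = 6 - 12 = -6)
G = 53 (G = -6 + 59 = 53)
((12 + 11)/(10 + 12))*G = ((12 + 11)/(10 + 12))*53 = (23/22)*53 = 1219/22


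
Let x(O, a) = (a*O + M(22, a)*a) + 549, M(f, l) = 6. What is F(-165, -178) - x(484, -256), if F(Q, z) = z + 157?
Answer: 124870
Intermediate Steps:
F(Q, z) = 157 + z
x(O, a) = 549 + 6*a + O*a (x(O, a) = (a*O + 6*a) + 549 = (O*a + 6*a) + 549 = (6*a + O*a) + 549 = 549 + 6*a + O*a)
F(-165, -178) - x(484, -256) = (157 - 178) - (549 + 6*(-256) + 484*(-256)) = -21 - (549 - 1536 - 123904) = -21 - 1*(-124891) = -21 + 124891 = 124870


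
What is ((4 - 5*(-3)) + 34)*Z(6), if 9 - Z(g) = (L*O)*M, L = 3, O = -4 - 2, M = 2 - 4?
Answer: -1431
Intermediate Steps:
M = -2
O = -6
Z(g) = -27 (Z(g) = 9 - 3*(-6)*(-2) = 9 - (-18)*(-2) = 9 - 1*36 = 9 - 36 = -27)
((4 - 5*(-3)) + 34)*Z(6) = ((4 - 5*(-3)) + 34)*(-27) = ((4 + 15) + 34)*(-27) = (19 + 34)*(-27) = 53*(-27) = -1431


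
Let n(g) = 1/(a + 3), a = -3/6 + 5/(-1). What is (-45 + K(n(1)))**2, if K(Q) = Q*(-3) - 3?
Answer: 54756/25 ≈ 2190.2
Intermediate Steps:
a = -11/2 (a = -3*1/6 + 5*(-1) = -1/2 - 5 = -11/2 ≈ -5.5000)
n(g) = -2/5 (n(g) = 1/(-11/2 + 3) = 1/(-5/2) = -2/5)
K(Q) = -3 - 3*Q (K(Q) = -3*Q - 3 = -3 - 3*Q)
(-45 + K(n(1)))**2 = (-45 + (-3 - 3*(-2/5)))**2 = (-45 + (-3 + 6/5))**2 = (-45 - 9/5)**2 = (-234/5)**2 = 54756/25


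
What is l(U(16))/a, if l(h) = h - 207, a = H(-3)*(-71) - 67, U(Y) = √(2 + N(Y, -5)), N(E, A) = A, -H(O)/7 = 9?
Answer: -207/4406 + I*√3/4406 ≈ -0.046981 + 0.00039311*I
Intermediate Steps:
H(O) = -63 (H(O) = -7*9 = -63)
U(Y) = I*√3 (U(Y) = √(2 - 5) = √(-3) = I*√3)
a = 4406 (a = -63*(-71) - 67 = 4473 - 67 = 4406)
l(h) = -207 + h
l(U(16))/a = (-207 + I*√3)/4406 = (-207 + I*√3)*(1/4406) = -207/4406 + I*√3/4406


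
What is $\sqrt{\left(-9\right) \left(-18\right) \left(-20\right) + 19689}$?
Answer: $\sqrt{16449} \approx 128.25$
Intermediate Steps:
$\sqrt{\left(-9\right) \left(-18\right) \left(-20\right) + 19689} = \sqrt{162 \left(-20\right) + 19689} = \sqrt{-3240 + 19689} = \sqrt{16449}$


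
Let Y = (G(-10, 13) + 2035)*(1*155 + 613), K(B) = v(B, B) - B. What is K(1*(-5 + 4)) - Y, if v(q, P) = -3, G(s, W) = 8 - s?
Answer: -1576706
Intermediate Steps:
K(B) = -3 - B
Y = 1576704 (Y = ((8 - 1*(-10)) + 2035)*(1*155 + 613) = ((8 + 10) + 2035)*(155 + 613) = (18 + 2035)*768 = 2053*768 = 1576704)
K(1*(-5 + 4)) - Y = (-3 - (-5 + 4)) - 1*1576704 = (-3 - (-1)) - 1576704 = (-3 - 1*(-1)) - 1576704 = (-3 + 1) - 1576704 = -2 - 1576704 = -1576706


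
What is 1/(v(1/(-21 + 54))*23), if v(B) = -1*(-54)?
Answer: 1/1242 ≈ 0.00080515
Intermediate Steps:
v(B) = 54
1/(v(1/(-21 + 54))*23) = 1/(54*23) = 1/1242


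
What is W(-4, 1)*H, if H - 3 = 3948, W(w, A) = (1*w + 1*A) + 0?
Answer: -11853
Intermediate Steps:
W(w, A) = A + w (W(w, A) = (w + A) + 0 = (A + w) + 0 = A + w)
H = 3951 (H = 3 + 3948 = 3951)
W(-4, 1)*H = (1 - 4)*3951 = -3*3951 = -11853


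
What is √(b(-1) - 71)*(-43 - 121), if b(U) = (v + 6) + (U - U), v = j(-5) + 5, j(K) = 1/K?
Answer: -164*I*√1505/5 ≈ -1272.5*I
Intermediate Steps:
v = 24/5 (v = 1/(-5) + 5 = -⅕ + 5 = 24/5 ≈ 4.8000)
b(U) = 54/5 (b(U) = (24/5 + 6) + (U - U) = 54/5 + 0 = 54/5)
√(b(-1) - 71)*(-43 - 121) = √(54/5 - 71)*(-43 - 121) = √(-301/5)*(-164) = (I*√1505/5)*(-164) = -164*I*√1505/5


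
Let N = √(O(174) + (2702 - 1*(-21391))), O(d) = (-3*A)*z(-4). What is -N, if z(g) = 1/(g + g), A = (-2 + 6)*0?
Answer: -3*√2677 ≈ -155.22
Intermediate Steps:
A = 0 (A = 4*0 = 0)
z(g) = 1/(2*g)
O(d) = 0 (O(d) = (-3*0)*((½)/(-4)) = 0*((½)*(-¼)) = 0*(-⅛) = 0)
N = 3*√2677 (N = √(0 + (2702 - 1*(-21391))) = √(0 + (2702 + 21391)) = √(0 + 24093) = √24093 = 3*√2677 ≈ 155.22)
-N = -3*√2677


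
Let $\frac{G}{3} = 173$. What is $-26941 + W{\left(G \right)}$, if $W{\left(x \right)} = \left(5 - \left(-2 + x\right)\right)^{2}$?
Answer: $235203$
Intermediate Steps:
$G = 519$ ($G = 3 \cdot 173 = 519$)
$W{\left(x \right)} = \left(7 - x\right)^{2}$
$-26941 + W{\left(G \right)} = -26941 + \left(-7 + 519\right)^{2} = -26941 + 512^{2} = -26941 + 262144 = 235203$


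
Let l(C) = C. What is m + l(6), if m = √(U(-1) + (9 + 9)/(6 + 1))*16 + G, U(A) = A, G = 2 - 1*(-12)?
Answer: 20 + 16*√77/7 ≈ 40.057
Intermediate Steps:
G = 14 (G = 2 + 12 = 14)
m = 14 + 16*√77/7 (m = √(-1 + (9 + 9)/(6 + 1))*16 + 14 = √(-1 + 18/7)*16 + 14 = √(11/7)*16 + 14 = (√77/7)*16 + 14 = 16*√77/7 + 14 = 14 + 16*√77/7 ≈ 34.057)
m + l(6) = (14 + 16*√77/7) + 6 = 20 + 16*√77/7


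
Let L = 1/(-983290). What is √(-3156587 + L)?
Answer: I*√3051975257625129990/983290 ≈ 1776.7*I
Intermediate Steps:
L = -1/983290 ≈ -1.0170e-6
√(-3156587 + L) = √(-3156587 - 1/983290) = √(-3103840431231/983290) = I*√3051975257625129990/983290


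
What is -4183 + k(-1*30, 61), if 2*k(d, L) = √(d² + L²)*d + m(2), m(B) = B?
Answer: -4182 - 15*√4621 ≈ -5201.7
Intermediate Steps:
k(d, L) = 1 + d*√(L² + d²)/2 (k(d, L) = (√(d² + L²)*d + 2)/2 = (√(L² + d²)*d + 2)/2 = (d*√(L² + d²) + 2)/2 = (2 + d*√(L² + d²))/2 = 1 + d*√(L² + d²)/2)
-4183 + k(-1*30, 61) = -4183 + (1 + (-1*30)*√(61² + (-1*30)²)/2) = -4183 + (1 + (½)*(-30)*√(3721 + (-30)²)) = -4183 + (1 + (½)*(-30)*√(3721 + 900)) = -4183 + (1 + (½)*(-30)*√4621) = -4183 + (1 - 15*√4621) = -4182 - 15*√4621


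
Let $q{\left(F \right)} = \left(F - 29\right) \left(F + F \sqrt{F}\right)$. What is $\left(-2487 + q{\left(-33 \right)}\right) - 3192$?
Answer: $-3633 + 2046 i \sqrt{33} \approx -3633.0 + 11753.0 i$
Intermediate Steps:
$q{\left(F \right)} = \left(-29 + F\right) \left(F + F^{\frac{3}{2}}\right)$
$\left(-2487 + q{\left(-33 \right)}\right) - 3192 = \left(-2487 + \left(\left(-33\right)^{2} + \left(-33\right)^{\frac{5}{2}} - -957 - 29 \left(-33\right)^{\frac{3}{2}}\right)\right) - 3192 = \left(-2487 + \left(1089 + 1089 i \sqrt{33} + 957 - 29 \left(- 33 i \sqrt{33}\right)\right)\right) - 3192 = \left(-2487 + \left(1089 + 1089 i \sqrt{33} + 957 + 957 i \sqrt{33}\right)\right) - 3192 = \left(-2487 + \left(2046 + 2046 i \sqrt{33}\right)\right) - 3192 = \left(-441 + 2046 i \sqrt{33}\right) - 3192 = -3633 + 2046 i \sqrt{33}$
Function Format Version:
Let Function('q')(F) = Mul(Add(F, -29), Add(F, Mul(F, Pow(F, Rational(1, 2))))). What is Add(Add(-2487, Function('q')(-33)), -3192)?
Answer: Add(-3633, Mul(2046, I, Pow(33, Rational(1, 2)))) ≈ Add(-3633.0, Mul(11753., I))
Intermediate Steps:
Function('q')(F) = Mul(Add(-29, F), Add(F, Pow(F, Rational(3, 2))))
Add(Add(-2487, Function('q')(-33)), -3192) = Add(Add(-2487, Add(Pow(-33, 2), Pow(-33, Rational(5, 2)), Mul(-29, -33), Mul(-29, Pow(-33, Rational(3, 2))))), -3192) = Add(Add(-2487, Add(1089, Mul(1089, I, Pow(33, Rational(1, 2))), 957, Mul(-29, Mul(-33, I, Pow(33, Rational(1, 2)))))), -3192) = Add(Add(-2487, Add(1089, Mul(1089, I, Pow(33, Rational(1, 2))), 957, Mul(957, I, Pow(33, Rational(1, 2))))), -3192) = Add(Add(-2487, Add(2046, Mul(2046, I, Pow(33, Rational(1, 2))))), -3192) = Add(Add(-441, Mul(2046, I, Pow(33, Rational(1, 2)))), -3192) = Add(-3633, Mul(2046, I, Pow(33, Rational(1, 2))))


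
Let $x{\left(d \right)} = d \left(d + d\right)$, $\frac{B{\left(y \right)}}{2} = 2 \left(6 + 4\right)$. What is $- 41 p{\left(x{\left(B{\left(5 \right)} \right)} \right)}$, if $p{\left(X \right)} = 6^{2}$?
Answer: $-1476$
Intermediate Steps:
$B{\left(y \right)} = 40$ ($B{\left(y \right)} = 2 \cdot 2 \left(6 + 4\right) = 2 \cdot 2 \cdot 10 = 2 \cdot 20 = 40$)
$x{\left(d \right)} = 2 d^{2}$ ($x{\left(d \right)} = d 2 d = 2 d^{2}$)
$p{\left(X \right)} = 36$
$- 41 p{\left(x{\left(B{\left(5 \right)} \right)} \right)} = \left(-41\right) 36 = -1476$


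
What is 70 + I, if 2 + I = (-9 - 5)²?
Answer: 264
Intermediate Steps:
I = 194 (I = -2 + (-9 - 5)² = -2 + (-14)² = -2 + 196 = 194)
70 + I = 70 + 194 = 264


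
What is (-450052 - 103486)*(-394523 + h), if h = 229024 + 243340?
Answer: -43087951458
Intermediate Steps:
h = 472364
(-450052 - 103486)*(-394523 + h) = (-450052 - 103486)*(-394523 + 472364) = -553538*77841 = -43087951458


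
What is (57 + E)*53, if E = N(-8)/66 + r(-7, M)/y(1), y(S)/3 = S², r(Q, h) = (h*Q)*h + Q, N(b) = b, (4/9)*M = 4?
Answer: -78387/11 ≈ -7126.1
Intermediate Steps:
M = 9 (M = (9/4)*4 = 9)
r(Q, h) = Q + Q*h² (r(Q, h) = (Q*h)*h + Q = Q*h² + Q = Q + Q*h²)
y(S) = 3*S²
E = -2106/11 (E = -8/66 + (-7*(1 + 9²))/((3*1²)) = -8*1/66 + (-7*(1 + 81))/((3*1)) = -4/33 - 7*82/3 = -4/33 - 574*⅓ = -4/33 - 574/3 = -2106/11 ≈ -191.45)
(57 + E)*53 = (57 - 2106/11)*53 = -1479/11*53 = -78387/11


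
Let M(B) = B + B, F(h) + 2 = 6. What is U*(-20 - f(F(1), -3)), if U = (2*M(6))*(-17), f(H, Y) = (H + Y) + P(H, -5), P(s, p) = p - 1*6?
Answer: 4080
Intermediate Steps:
F(h) = 4 (F(h) = -2 + 6 = 4)
P(s, p) = -6 + p (P(s, p) = p - 6 = -6 + p)
M(B) = 2*B
f(H, Y) = -11 + H + Y (f(H, Y) = (H + Y) + (-6 - 5) = (H + Y) - 11 = -11 + H + Y)
U = -408 (U = (2*(2*6))*(-17) = (2*12)*(-17) = 24*(-17) = -408)
U*(-20 - f(F(1), -3)) = -408*(-20 - (-11 + 4 - 3)) = -408*(-20 - 1*(-10)) = -408*(-20 + 10) = -408*(-10) = 4080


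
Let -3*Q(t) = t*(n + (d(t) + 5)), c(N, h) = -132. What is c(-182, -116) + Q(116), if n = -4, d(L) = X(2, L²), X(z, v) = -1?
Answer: -132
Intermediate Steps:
d(L) = -1
Q(t) = 0 (Q(t) = -t*(-4 + (-1 + 5))/3 = -t*(-4 + 4)/3 = -t*0/3 = -⅓*0 = 0)
c(-182, -116) + Q(116) = -132 + 0 = -132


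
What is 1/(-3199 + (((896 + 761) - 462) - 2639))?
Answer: -1/4643 ≈ -0.00021538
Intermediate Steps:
1/(-3199 + (((896 + 761) - 462) - 2639)) = 1/(-3199 + ((1657 - 462) - 2639)) = 1/(-3199 + (1195 - 2639)) = 1/(-3199 - 1444) = 1/(-4643) = -1/4643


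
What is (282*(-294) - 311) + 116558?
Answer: 33339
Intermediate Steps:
(282*(-294) - 311) + 116558 = (-82908 - 311) + 116558 = -83219 + 116558 = 33339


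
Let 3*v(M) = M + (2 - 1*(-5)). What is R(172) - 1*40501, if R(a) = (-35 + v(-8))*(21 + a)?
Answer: -141961/3 ≈ -47320.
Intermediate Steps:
v(M) = 7/3 + M/3 (v(M) = (M + (2 - 1*(-5)))/3 = (M + (2 + 5))/3 = (M + 7)/3 = (7 + M)/3 = 7/3 + M/3)
R(a) = -742 - 106*a/3 (R(a) = (-35 + (7/3 + (⅓)*(-8)))*(21 + a) = (-35 + (7/3 - 8/3))*(21 + a) = (-35 - ⅓)*(21 + a) = -106*(21 + a)/3 = -742 - 106*a/3)
R(172) - 1*40501 = (-742 - 106/3*172) - 1*40501 = (-742 - 18232/3) - 40501 = -20458/3 - 40501 = -141961/3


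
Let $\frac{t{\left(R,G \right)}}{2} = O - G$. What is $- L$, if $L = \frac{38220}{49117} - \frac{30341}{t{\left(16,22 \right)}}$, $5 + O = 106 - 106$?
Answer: $- \frac{1492322777}{2652318} \approx -562.65$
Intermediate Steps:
$O = -5$ ($O = -5 + \left(106 - 106\right) = -5 + 0 = -5$)
$t{\left(R,G \right)} = -10 - 2 G$ ($t{\left(R,G \right)} = 2 \left(-5 - G\right) = -10 - 2 G$)
$L = \frac{1492322777}{2652318}$ ($L = \frac{38220}{49117} - \frac{30341}{-10 - 44} = 38220 \cdot \frac{1}{49117} - \frac{30341}{-10 - 44} = \frac{38220}{49117} - \frac{30341}{-54} = \frac{38220}{49117} - - \frac{30341}{54} = \frac{38220}{49117} + \frac{30341}{54} = \frac{1492322777}{2652318} \approx 562.65$)
$- L = \left(-1\right) \frac{1492322777}{2652318} = - \frac{1492322777}{2652318}$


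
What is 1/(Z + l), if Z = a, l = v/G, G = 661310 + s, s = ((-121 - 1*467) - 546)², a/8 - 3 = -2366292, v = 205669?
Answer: -1947266/36862352721323 ≈ -5.2825e-8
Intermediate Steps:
a = -18930312 (a = 24 + 8*(-2366292) = 24 - 18930336 = -18930312)
s = 1285956 (s = ((-121 - 467) - 546)² = (-588 - 546)² = (-1134)² = 1285956)
G = 1947266 (G = 661310 + 1285956 = 1947266)
l = 205669/1947266 ≈ 0.10562
Z = -18930312
1/(Z + l) = 1/(-18930312 + 205669/1947266) = 1/(-36862352721323/1947266) = -1947266/36862352721323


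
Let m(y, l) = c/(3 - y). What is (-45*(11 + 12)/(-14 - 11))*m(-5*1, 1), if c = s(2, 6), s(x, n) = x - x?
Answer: 0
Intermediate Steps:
s(x, n) = 0
c = 0
m(y, l) = 0 (m(y, l) = 0/(3 - y) = 0)
(-45*(11 + 12)/(-14 - 11))*m(-5*1, 1) = -45*(11 + 12)/(-14 - 11)*0 = -1035/(-25)*0 = -1035*(-1)/25*0 = -45*(-23/25)*0 = (207/5)*0 = 0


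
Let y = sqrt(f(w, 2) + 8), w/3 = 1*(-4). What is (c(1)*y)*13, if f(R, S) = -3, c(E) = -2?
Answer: -26*sqrt(5) ≈ -58.138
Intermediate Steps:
w = -12 (w = 3*(1*(-4)) = 3*(-4) = -12)
y = sqrt(5) (y = sqrt(-3 + 8) = sqrt(5) ≈ 2.2361)
(c(1)*y)*13 = -2*sqrt(5)*13 = -26*sqrt(5)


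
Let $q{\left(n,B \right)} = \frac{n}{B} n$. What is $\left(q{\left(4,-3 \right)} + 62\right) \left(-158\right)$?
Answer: $- \frac{26860}{3} \approx -8953.3$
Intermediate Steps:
$q{\left(n,B \right)} = \frac{n^{2}}{B}$
$\left(q{\left(4,-3 \right)} + 62\right) \left(-158\right) = \left(\frac{4^{2}}{-3} + 62\right) \left(-158\right) = \left(\left(- \frac{1}{3}\right) 16 + 62\right) \left(-158\right) = \left(- \frac{16}{3} + 62\right) \left(-158\right) = \frac{170}{3} \left(-158\right) = - \frac{26860}{3}$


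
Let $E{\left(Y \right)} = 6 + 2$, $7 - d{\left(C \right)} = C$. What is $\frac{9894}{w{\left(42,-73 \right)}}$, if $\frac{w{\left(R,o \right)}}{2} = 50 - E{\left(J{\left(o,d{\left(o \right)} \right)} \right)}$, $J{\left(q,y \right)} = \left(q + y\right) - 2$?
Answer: $\frac{1649}{14} \approx 117.79$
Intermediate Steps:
$d{\left(C \right)} = 7 - C$
$J{\left(q,y \right)} = -2 + q + y$
$E{\left(Y \right)} = 8$
$w{\left(R,o \right)} = 84$ ($w{\left(R,o \right)} = 2 \left(50 - 8\right) = 2 \cdot 42 = 84$)
$\frac{9894}{w{\left(42,-73 \right)}} = \frac{9894}{84} = 9894 \cdot \frac{1}{84} = \frac{1649}{14}$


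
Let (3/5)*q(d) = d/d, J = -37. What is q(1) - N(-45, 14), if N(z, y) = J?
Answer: 116/3 ≈ 38.667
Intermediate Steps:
N(z, y) = -37
q(d) = 5/3 (q(d) = 5*(d/d)/3 = (5/3)*1 = 5/3)
q(1) - N(-45, 14) = 5/3 - 1*(-37) = 5/3 + 37 = 116/3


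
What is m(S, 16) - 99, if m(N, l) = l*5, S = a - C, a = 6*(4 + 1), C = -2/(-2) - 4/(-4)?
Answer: -19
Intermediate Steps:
C = 2 (C = -2*(-½) - 4*(-¼) = 1 + 1 = 2)
a = 30 (a = 6*5 = 30)
S = 28 (S = 30 - 1*2 = 30 - 2 = 28)
m(N, l) = 5*l
m(S, 16) - 99 = 5*16 - 99 = 80 - 99 = -19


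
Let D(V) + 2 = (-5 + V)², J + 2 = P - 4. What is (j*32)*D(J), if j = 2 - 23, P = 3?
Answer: -41664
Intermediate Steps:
j = -21
J = -3 (J = -2 + (3 - 4) = -2 - 1 = -3)
D(V) = -2 + (-5 + V)²
(j*32)*D(J) = (-21*32)*(-2 + (-5 - 3)²) = -672*(-2 + (-8)²) = -672*(-2 + 64) = -672*62 = -41664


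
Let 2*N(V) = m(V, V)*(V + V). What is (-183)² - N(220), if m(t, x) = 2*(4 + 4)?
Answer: 29969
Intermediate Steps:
m(t, x) = 16 (m(t, x) = 2*8 = 16)
N(V) = 16*V (N(V) = (16*(V + V))/2 = (16*(2*V))/2 = (32*V)/2 = 16*V)
(-183)² - N(220) = (-183)² - 16*220 = 33489 - 1*3520 = 33489 - 3520 = 29969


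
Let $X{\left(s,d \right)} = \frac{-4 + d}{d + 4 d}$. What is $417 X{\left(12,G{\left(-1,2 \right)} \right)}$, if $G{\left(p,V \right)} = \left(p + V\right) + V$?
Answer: $- \frac{139}{5} \approx -27.8$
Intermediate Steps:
$G{\left(p,V \right)} = p + 2 V$ ($G{\left(p,V \right)} = \left(V + p\right) + V = p + 2 V$)
$X{\left(s,d \right)} = \frac{-4 + d}{5 d}$
$417 X{\left(12,G{\left(-1,2 \right)} \right)} = 417 \frac{-4 + \left(-1 + 2 \cdot 2\right)}{5 \left(-1 + 2 \cdot 2\right)} = 417 \frac{-4 + \left(-1 + 4\right)}{5 \left(-1 + 4\right)} = 417 \frac{-4 + 3}{5 \cdot 3} = 417 \cdot \frac{1}{5} \cdot \frac{1}{3} \left(-1\right) = 417 \left(- \frac{1}{15}\right) = - \frac{139}{5}$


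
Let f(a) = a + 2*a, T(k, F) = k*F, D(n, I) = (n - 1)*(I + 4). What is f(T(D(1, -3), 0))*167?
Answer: 0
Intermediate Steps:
D(n, I) = (-1 + n)*(4 + I)
T(k, F) = F*k
f(a) = 3*a
f(T(D(1, -3), 0))*167 = (3*(0*(-4 - 1*(-3) + 4*1 - 3*1)))*167 = (3*(0*(-4 + 3 + 4 - 3)))*167 = (3*(0*0))*167 = (3*0)*167 = 0*167 = 0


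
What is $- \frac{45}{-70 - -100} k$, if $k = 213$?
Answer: $- \frac{639}{2} \approx -319.5$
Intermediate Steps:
$- \frac{45}{-70 - -100} k = - \frac{45}{-70 - -100} \cdot 213 = - \frac{45}{-70 + 100} \cdot 213 = - \frac{45}{30} \cdot 213 = \left(-45\right) \frac{1}{30} \cdot 213 = \left(- \frac{3}{2}\right) 213 = - \frac{639}{2}$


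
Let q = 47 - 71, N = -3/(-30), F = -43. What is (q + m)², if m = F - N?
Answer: 450241/100 ≈ 4502.4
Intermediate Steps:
N = ⅒ (N = -3*(-1/30) = ⅒ ≈ 0.10000)
q = -24
m = -431/10 (m = -43 - 1*⅒ = -43 - ⅒ = -431/10 ≈ -43.100)
(q + m)² = (-24 - 431/10)² = (-671/10)² = 450241/100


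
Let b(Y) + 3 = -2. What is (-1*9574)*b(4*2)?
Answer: 47870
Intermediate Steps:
b(Y) = -5 (b(Y) = -3 - 2 = -5)
(-1*9574)*b(4*2) = -1*9574*(-5) = -9574*(-5) = 47870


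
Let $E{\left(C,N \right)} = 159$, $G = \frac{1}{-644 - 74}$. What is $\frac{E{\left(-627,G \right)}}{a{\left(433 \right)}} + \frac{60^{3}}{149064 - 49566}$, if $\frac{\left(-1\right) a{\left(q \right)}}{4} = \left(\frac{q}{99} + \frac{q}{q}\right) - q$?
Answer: $\frac{6357273003}{2808165220} \approx 2.2639$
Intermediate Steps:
$G = - \frac{1}{718}$ ($G = \frac{1}{-718} = - \frac{1}{718} \approx -0.0013928$)
$a{\left(q \right)} = -4 + \frac{392 q}{99}$ ($a{\left(q \right)} = - 4 \left(\left(\frac{q}{99} + \frac{q}{q}\right) - q\right) = - 4 \left(\left(q \frac{1}{99} + 1\right) - q\right) = - 4 \left(\left(\frac{q}{99} + 1\right) - q\right) = - 4 \left(\left(1 + \frac{q}{99}\right) - q\right) = - 4 \left(1 - \frac{98 q}{99}\right) = -4 + \frac{392 q}{99}$)
$\frac{E{\left(-627,G \right)}}{a{\left(433 \right)}} + \frac{60^{3}}{149064 - 49566} = \frac{159}{-4 + \frac{392}{99} \cdot 433} + \frac{60^{3}}{149064 - 49566} = \frac{159}{-4 + \frac{169736}{99}} + \frac{216000}{149064 - 49566} = \frac{159}{\frac{169340}{99}} + \frac{216000}{99498} = 159 \cdot \frac{99}{169340} + 216000 \cdot \frac{1}{99498} = \frac{15741}{169340} + \frac{36000}{16583} = \frac{6357273003}{2808165220}$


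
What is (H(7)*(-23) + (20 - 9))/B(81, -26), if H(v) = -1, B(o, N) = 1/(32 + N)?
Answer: 204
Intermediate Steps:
(H(7)*(-23) + (20 - 9))/B(81, -26) = (-1*(-23) + (20 - 9))/(1/(32 - 26)) = (23 + 11)/(1/6) = 34/(⅙) = 34*6 = 204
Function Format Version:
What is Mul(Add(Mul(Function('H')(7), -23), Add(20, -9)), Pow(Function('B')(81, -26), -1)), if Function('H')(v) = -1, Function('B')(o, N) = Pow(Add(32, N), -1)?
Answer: 204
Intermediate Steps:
Mul(Add(Mul(Function('H')(7), -23), Add(20, -9)), Pow(Function('B')(81, -26), -1)) = Mul(Add(Mul(-1, -23), Add(20, -9)), Pow(Pow(Add(32, -26), -1), -1)) = Mul(Add(23, 11), Pow(Pow(6, -1), -1)) = Mul(34, Pow(Rational(1, 6), -1)) = Mul(34, 6) = 204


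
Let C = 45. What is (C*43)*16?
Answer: 30960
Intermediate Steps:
(C*43)*16 = (45*43)*16 = 1935*16 = 30960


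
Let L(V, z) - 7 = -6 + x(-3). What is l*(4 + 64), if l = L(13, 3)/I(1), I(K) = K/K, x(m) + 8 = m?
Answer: -680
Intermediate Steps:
x(m) = -8 + m
L(V, z) = -10 (L(V, z) = 7 + (-6 + (-8 - 3)) = 7 + (-6 - 11) = 7 - 17 = -10)
I(K) = 1
l = -10 (l = -10/1 = -10*1 = -10)
l*(4 + 64) = -10*(4 + 64) = -10*68 = -680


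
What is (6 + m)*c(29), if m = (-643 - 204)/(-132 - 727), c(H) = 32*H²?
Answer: 161498912/859 ≈ 1.8801e+5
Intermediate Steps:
m = 847/859 (m = -847/(-859) = -847*(-1/859) = 847/859 ≈ 0.98603)
(6 + m)*c(29) = (6 + 847/859)*(32*29²) = 6001*(32*841)/859 = (6001/859)*26912 = 161498912/859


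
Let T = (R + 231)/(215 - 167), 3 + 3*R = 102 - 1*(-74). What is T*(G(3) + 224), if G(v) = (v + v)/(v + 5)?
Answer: 389267/288 ≈ 1351.6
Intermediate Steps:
R = 173/3 (R = -1 + (102 - 1*(-74))/3 = -1 + (102 + 74)/3 = -1 + (⅓)*176 = -1 + 176/3 = 173/3 ≈ 57.667)
G(v) = 2*v/(5 + v) (G(v) = (2*v)/(5 + v) = 2*v/(5 + v))
T = 433/72 (T = (173/3 + 231)/(215 - 167) = (866/3)/48 = (866/3)*(1/48) = 433/72 ≈ 6.0139)
T*(G(3) + 224) = 433*(2*3/(5 + 3) + 224)/72 = 433*(2*3/8 + 224)/72 = 433*(2*3*(⅛) + 224)/72 = 433*(¾ + 224)/72 = (433/72)*(899/4) = 389267/288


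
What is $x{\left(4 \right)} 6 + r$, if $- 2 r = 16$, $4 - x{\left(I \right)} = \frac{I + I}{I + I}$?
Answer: $10$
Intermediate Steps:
$x{\left(I \right)} = 3$ ($x{\left(I \right)} = 4 - \frac{I + I}{I + I} = 4 - \frac{2 I}{2 I} = 4 - 2 I \frac{1}{2 I} = 4 - 1 = 3$)
$r = -8$ ($r = \left(- \frac{1}{2}\right) 16 = -8$)
$x{\left(4 \right)} 6 + r = 3 \cdot 6 - 8 = 18 - 8 = 10$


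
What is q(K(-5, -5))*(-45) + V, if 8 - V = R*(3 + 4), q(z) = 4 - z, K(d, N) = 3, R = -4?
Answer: -9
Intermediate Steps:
V = 36 (V = 8 - (-4)*(3 + 4) = 8 - (-4)*7 = 8 - 1*(-28) = 8 + 28 = 36)
q(K(-5, -5))*(-45) + V = (4 - 1*3)*(-45) + 36 = (4 - 3)*(-45) + 36 = 1*(-45) + 36 = -45 + 36 = -9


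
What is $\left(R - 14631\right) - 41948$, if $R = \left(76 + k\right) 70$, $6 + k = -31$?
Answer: $-53849$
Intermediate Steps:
$k = -37$ ($k = -6 - 31 = -37$)
$R = 2730$ ($R = \left(76 - 37\right) 70 = 39 \cdot 70 = 2730$)
$\left(R - 14631\right) - 41948 = \left(2730 - 14631\right) - 41948 = -11901 - 41948 = -53849$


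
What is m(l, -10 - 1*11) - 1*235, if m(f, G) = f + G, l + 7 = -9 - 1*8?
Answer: -280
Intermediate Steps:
l = -24 (l = -7 + (-9 - 1*8) = -7 + (-9 - 8) = -7 - 17 = -24)
m(f, G) = G + f
m(l, -10 - 1*11) - 1*235 = ((-10 - 1*11) - 24) - 1*235 = ((-10 - 11) - 24) - 235 = (-21 - 24) - 235 = -45 - 235 = -280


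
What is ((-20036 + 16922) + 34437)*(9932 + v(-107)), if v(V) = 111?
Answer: 314576889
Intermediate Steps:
((-20036 + 16922) + 34437)*(9932 + v(-107)) = ((-20036 + 16922) + 34437)*(9932 + 111) = (-3114 + 34437)*10043 = 31323*10043 = 314576889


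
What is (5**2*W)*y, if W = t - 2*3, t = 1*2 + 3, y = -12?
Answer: 300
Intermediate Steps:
t = 5 (t = 2 + 3 = 5)
W = -1 (W = 5 - 2*3 = 5 - 6 = -1)
(5**2*W)*y = (5**2*(-1))*(-12) = (25*(-1))*(-12) = -25*(-12) = 300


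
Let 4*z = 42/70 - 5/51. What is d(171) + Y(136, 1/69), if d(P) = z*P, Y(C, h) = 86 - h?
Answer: 630161/5865 ≈ 107.44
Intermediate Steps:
z = 32/255 (z = (42/70 - 5/51)/4 = (42*(1/70) - 5*1/51)/4 = (3/5 - 5/51)/4 = (1/4)*(128/255) = 32/255 ≈ 0.12549)
d(P) = 32*P/255
d(171) + Y(136, 1/69) = (32/255)*171 + (86 - 1/69) = 1824/85 + (86 - 1*1/69) = 1824/85 + (86 - 1/69) = 1824/85 + 5933/69 = 630161/5865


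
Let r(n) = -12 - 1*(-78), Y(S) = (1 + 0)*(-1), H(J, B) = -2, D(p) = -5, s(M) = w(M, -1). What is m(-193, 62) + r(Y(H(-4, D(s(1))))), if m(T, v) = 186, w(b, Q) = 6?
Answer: 252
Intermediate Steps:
s(M) = 6
Y(S) = -1 (Y(S) = 1*(-1) = -1)
r(n) = 66 (r(n) = -12 + 78 = 66)
m(-193, 62) + r(Y(H(-4, D(s(1))))) = 186 + 66 = 252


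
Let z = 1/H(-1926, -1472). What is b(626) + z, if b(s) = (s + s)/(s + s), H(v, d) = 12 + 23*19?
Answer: 450/449 ≈ 1.0022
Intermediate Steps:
H(v, d) = 449 (H(v, d) = 12 + 437 = 449)
z = 1/449 ≈ 0.0022272
b(s) = 1 (b(s) = (2*s)/((2*s)) = (2*s)*(1/(2*s)) = 1)
b(626) + z = 1 + 1/449 = 450/449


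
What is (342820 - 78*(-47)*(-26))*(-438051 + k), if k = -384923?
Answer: -203689356896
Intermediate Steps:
(342820 - 78*(-47)*(-26))*(-438051 + k) = (342820 - 78*(-47)*(-26))*(-438051 - 384923) = (342820 + 3666*(-26))*(-822974) = (342820 - 95316)*(-822974) = 247504*(-822974) = -203689356896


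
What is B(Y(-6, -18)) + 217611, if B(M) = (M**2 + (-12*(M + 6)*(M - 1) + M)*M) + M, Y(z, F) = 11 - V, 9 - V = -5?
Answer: 217194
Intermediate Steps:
V = 14 (V = 9 - 1*(-5) = 9 + 5 = 14)
Y(z, F) = -3 (Y(z, F) = 11 - 1*14 = 11 - 14 = -3)
B(M) = M + M**2 + M*(M - 12*(-1 + M)*(6 + M)) (B(M) = (M**2 + (-12*(6 + M)*(-1 + M) + M)*M) + M = (M**2 + (-12*(-1 + M)*(6 + M) + M)*M) + M = (M**2 + (M - 12*(-1 + M)*(6 + M))*M) + M = (M**2 + M*(M - 12*(-1 + M)*(6 + M))) + M = M + M**2 + M*(M - 12*(-1 + M)*(6 + M)))
B(Y(-6, -18)) + 217611 = -3*(73 - 58*(-3) - 12*(-3)**2) + 217611 = -3*(73 + 174 - 12*9) + 217611 = -3*(73 + 174 - 108) + 217611 = -3*139 + 217611 = -417 + 217611 = 217194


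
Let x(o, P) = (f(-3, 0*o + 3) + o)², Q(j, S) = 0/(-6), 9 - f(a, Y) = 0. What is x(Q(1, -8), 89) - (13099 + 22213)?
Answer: -35231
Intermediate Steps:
f(a, Y) = 9 (f(a, Y) = 9 - 1*0 = 9 + 0 = 9)
Q(j, S) = 0 (Q(j, S) = 0*(-⅙) = 0)
x(o, P) = (9 + o)²
x(Q(1, -8), 89) - (13099 + 22213) = (9 + 0)² - (13099 + 22213) = 9² - 1*35312 = 81 - 35312 = -35231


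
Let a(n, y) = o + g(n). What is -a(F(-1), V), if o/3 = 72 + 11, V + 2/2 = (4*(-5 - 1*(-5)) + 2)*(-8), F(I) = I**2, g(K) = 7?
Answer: -256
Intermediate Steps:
V = -17 (V = -1 + (4*(-5 - 1*(-5)) + 2)*(-8) = -1 + (4*(-5 + 5) + 2)*(-8) = -1 + (4*0 + 2)*(-8) = -1 + (0 + 2)*(-8) = -1 + 2*(-8) = -1 - 16 = -17)
o = 249 (o = 3*(72 + 11) = 3*83 = 249)
a(n, y) = 256 (a(n, y) = 249 + 7 = 256)
-a(F(-1), V) = -1*256 = -256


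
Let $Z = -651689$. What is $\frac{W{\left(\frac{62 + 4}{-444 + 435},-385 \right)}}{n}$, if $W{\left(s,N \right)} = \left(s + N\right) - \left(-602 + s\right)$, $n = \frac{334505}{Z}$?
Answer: $- \frac{141416513}{334505} \approx -422.76$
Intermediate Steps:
$n = - \frac{334505}{651689}$ ($n = \frac{334505}{-651689} = 334505 \left(- \frac{1}{651689}\right) = - \frac{334505}{651689} \approx -0.51329$)
$W{\left(s,N \right)} = 602 + N$ ($W{\left(s,N \right)} = \left(N + s\right) - \left(-602 + s\right) = 602 + N$)
$\frac{W{\left(\frac{62 + 4}{-444 + 435},-385 \right)}}{n} = \frac{602 - 385}{- \frac{334505}{651689}} = 217 \left(- \frac{651689}{334505}\right) = - \frac{141416513}{334505}$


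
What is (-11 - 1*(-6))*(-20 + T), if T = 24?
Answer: -20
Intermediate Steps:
(-11 - 1*(-6))*(-20 + T) = (-11 - 1*(-6))*(-20 + 24) = (-11 + 6)*4 = -5*4 = -20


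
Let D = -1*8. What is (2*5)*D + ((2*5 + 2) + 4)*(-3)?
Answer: -128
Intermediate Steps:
D = -8
(2*5)*D + ((2*5 + 2) + 4)*(-3) = (2*5)*(-8) + ((2*5 + 2) + 4)*(-3) = 10*(-8) + ((10 + 2) + 4)*(-3) = -80 + (12 + 4)*(-3) = -80 + 16*(-3) = -80 - 48 = -128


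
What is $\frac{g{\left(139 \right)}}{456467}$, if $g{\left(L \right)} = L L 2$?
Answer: $\frac{38642}{456467} \approx 0.084655$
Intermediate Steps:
$g{\left(L \right)} = 2 L^{2}$ ($g{\left(L \right)} = L^{2} \cdot 2 = 2 L^{2}$)
$\frac{g{\left(139 \right)}}{456467} = \frac{2 \cdot 139^{2}}{456467} = 2 \cdot 19321 \cdot \frac{1}{456467} = 38642 \cdot \frac{1}{456467} = \frac{38642}{456467}$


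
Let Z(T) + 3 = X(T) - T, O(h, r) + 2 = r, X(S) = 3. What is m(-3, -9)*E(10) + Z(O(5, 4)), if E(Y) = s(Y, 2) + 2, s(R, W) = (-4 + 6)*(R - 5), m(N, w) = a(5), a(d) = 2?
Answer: 22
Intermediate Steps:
O(h, r) = -2 + r
m(N, w) = 2
s(R, W) = -10 + 2*R (s(R, W) = 2*(-5 + R) = -10 + 2*R)
Z(T) = -T (Z(T) = -3 + (3 - T) = -T)
E(Y) = -8 + 2*Y (E(Y) = (-10 + 2*Y) + 2 = -8 + 2*Y)
m(-3, -9)*E(10) + Z(O(5, 4)) = 2*(-8 + 2*10) - (-2 + 4) = 2*(-8 + 20) - 1*2 = 2*12 - 2 = 24 - 2 = 22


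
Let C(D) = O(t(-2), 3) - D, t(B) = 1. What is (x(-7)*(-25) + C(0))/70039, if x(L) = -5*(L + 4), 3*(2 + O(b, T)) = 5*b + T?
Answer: -1123/210117 ≈ -0.0053446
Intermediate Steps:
O(b, T) = -2 + T/3 + 5*b/3 (O(b, T) = -2 + (5*b + T)/3 = -2 + (T + 5*b)/3 = -2 + (T/3 + 5*b/3) = -2 + T/3 + 5*b/3)
C(D) = 2/3 - D (C(D) = (-2 + (1/3)*3 + (5/3)*1) - D = (-2 + 1 + 5/3) - D = 2/3 - D)
x(L) = -20 - 5*L (x(L) = -5*(4 + L) = -20 - 5*L)
(x(-7)*(-25) + C(0))/70039 = ((-20 - 5*(-7))*(-25) + (2/3 - 1*0))/70039 = ((-20 + 35)*(-25) + (2/3 + 0))*(1/70039) = (15*(-25) + 2/3)*(1/70039) = (-375 + 2/3)*(1/70039) = -1123/3*1/70039 = -1123/210117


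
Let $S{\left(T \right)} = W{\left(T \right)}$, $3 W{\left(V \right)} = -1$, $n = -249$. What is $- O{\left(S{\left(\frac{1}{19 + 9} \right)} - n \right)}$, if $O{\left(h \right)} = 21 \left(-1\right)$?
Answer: $21$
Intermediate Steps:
$W{\left(V \right)} = - \frac{1}{3}$ ($W{\left(V \right)} = \frac{1}{3} \left(-1\right) = - \frac{1}{3}$)
$S{\left(T \right)} = - \frac{1}{3}$
$O{\left(h \right)} = -21$
$- O{\left(S{\left(\frac{1}{19 + 9} \right)} - n \right)} = \left(-1\right) \left(-21\right) = 21$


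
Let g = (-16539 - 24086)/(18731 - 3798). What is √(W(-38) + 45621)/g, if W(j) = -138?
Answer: -14933*√45483/40625 ≈ -78.393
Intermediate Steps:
g = -40625/14933 ≈ -2.7205
√(W(-38) + 45621)/g = √(-138 + 45621)/(-40625/14933) = √45483*(-14933/40625) = -14933*√45483/40625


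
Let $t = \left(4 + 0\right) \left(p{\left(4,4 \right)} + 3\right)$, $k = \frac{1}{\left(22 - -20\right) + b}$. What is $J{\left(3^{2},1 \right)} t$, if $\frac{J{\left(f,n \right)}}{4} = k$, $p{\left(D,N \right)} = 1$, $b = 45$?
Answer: $\frac{64}{87} \approx 0.73563$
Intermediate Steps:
$k = \frac{1}{87}$ ($k = \frac{1}{\left(22 - -20\right) + 45} = \frac{1}{\left(22 + 20\right) + 45} = \frac{1}{42 + 45} = \frac{1}{87} \approx 0.011494$)
$J{\left(f,n \right)} = \frac{4}{87}$ ($J{\left(f,n \right)} = 4 \cdot \frac{1}{87} = \frac{4}{87}$)
$t = 16$ ($t = \left(4 + 0\right) \left(1 + 3\right) = 4 \cdot 4 = 16$)
$J{\left(3^{2},1 \right)} t = \frac{4}{87} \cdot 16 = \frac{64}{87}$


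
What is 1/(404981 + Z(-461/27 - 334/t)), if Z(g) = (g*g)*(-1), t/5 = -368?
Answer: 617025600/249707571122279 ≈ 2.4710e-6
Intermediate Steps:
t = -1840 (t = 5*(-368) = -1840)
Z(g) = -g**2 (Z(g) = g**2*(-1) = -g**2)
1/(404981 + Z(-461/27 - 334/t)) = 1/(404981 - (-461/27 - 334/(-1840))**2) = 1/(404981 - (-461*1/27 - 334*(-1/1840))**2) = 1/(404981 - (-461/27 + 167/920)**2) = 1/(404981 - (-419611/24840)**2) = 1/(404981 - 1*176073391321/617025600) = 1/(404981 - 176073391321/617025600) = 1/(249707571122279/617025600) = 617025600/249707571122279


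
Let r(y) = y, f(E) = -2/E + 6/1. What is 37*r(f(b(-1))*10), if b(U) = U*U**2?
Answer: 2960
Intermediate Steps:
b(U) = U**3
f(E) = 6 - 2/E (f(E) = -2/E + 6*1 = -2/E + 6 = 6 - 2/E)
37*r(f(b(-1))*10) = 37*((6 - 2/((-1)**3))*10) = 37*((6 - 2/(-1))*10) = 37*((6 - 2*(-1))*10) = 37*((6 + 2)*10) = 37*(8*10) = 37*80 = 2960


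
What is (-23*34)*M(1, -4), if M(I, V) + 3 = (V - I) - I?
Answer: 7038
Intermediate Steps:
M(I, V) = -3 + V - 2*I (M(I, V) = -3 + ((V - I) - I) = -3 + (V - 2*I) = -3 + V - 2*I)
(-23*34)*M(1, -4) = (-23*34)*(-3 - 4 - 2*1) = -782*(-3 - 4 - 2) = -782*(-9) = 7038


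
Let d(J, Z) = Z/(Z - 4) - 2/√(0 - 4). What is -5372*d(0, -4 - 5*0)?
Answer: -2686 - 5372*I ≈ -2686.0 - 5372.0*I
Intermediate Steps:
d(J, Z) = I + Z/(-4 + Z) (d(J, Z) = Z/(-4 + Z) - 2*(-I/2) = Z/(-4 + Z) - (-1)*I = Z/(-4 + Z) + I = I + Z/(-4 + Z))
-5372*d(0, -4 - 5*0) = -5372*((-4 - 5*0) - 4*I + I*(-4 - 5*0))/(-4 + (-4 - 5*0)) = -5372*((-4 + 0) - 4*I + I*(-4 + 0))/(-4 + (-4 + 0)) = -5372*(-4 - 4*I + I*(-4))/(-4 - 4) = -5372*(-4 - 4*I - 4*I)/(-8) = -(-1343)*(-4 - 8*I)/2 = -5372*(½ + I) = -2686 - 5372*I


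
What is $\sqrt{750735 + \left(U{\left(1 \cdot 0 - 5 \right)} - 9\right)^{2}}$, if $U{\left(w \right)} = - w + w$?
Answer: $12 \sqrt{5214} \approx 866.5$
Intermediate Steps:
$U{\left(w \right)} = 0$
$\sqrt{750735 + \left(U{\left(1 \cdot 0 - 5 \right)} - 9\right)^{2}} = \sqrt{750735 + \left(0 - 9\right)^{2}} = \sqrt{750735 + \left(-9\right)^{2}} = \sqrt{750735 + 81} = \sqrt{750816} = 12 \sqrt{5214}$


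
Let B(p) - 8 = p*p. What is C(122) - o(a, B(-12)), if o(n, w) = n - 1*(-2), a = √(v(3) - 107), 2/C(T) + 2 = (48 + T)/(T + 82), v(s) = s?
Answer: -26/7 - 2*I*√26 ≈ -3.7143 - 10.198*I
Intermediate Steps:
C(T) = 2/(-2 + (48 + T)/(82 + T)) (C(T) = 2/(-2 + (48 + T)/(T + 82)) = 2/(-2 + (48 + T)/(82 + T)))
a = 2*I*√26 (a = √(3 - 107) = √(-104) = 2*I*√26 ≈ 10.198*I)
B(p) = 8 + p² (B(p) = 8 + p*p = 8 + p²)
o(n, w) = 2 + n (o(n, w) = n + 2 = 2 + n)
C(122) - o(a, B(-12)) = 2*(-82 - 1*122)/(116 + 122) - (2 + 2*I*√26) = 2*(-82 - 122)/238 + (-2 - 2*I*√26) = 2*(1/238)*(-204) + (-2 - 2*I*√26) = -12/7 + (-2 - 2*I*√26) = -26/7 - 2*I*√26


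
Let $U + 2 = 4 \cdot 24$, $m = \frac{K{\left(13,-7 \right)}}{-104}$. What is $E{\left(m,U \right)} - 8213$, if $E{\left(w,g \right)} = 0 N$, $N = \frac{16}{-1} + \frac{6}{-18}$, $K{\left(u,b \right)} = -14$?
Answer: $-8213$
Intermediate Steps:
$m = \frac{7}{52}$ ($m = - \frac{14}{-104} = \left(-14\right) \left(- \frac{1}{104}\right) = \frac{7}{52} \approx 0.13462$)
$U = 94$ ($U = -2 + 4 \cdot 24 = -2 + 96 = 94$)
$N = - \frac{49}{3}$ ($N = 16 \left(-1\right) + 6 \left(- \frac{1}{18}\right) = -16 - \frac{1}{3} = - \frac{49}{3} \approx -16.333$)
$E{\left(w,g \right)} = 0$ ($E{\left(w,g \right)} = 0 \left(- \frac{49}{3}\right) = 0$)
$E{\left(m,U \right)} - 8213 = 0 - 8213 = -8213$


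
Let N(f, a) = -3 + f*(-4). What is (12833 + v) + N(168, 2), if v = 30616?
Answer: 42774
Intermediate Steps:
N(f, a) = -3 - 4*f
(12833 + v) + N(168, 2) = (12833 + 30616) + (-3 - 4*168) = 43449 + (-3 - 672) = 43449 - 675 = 42774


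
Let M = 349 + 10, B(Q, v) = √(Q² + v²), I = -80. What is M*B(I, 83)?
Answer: 359*√13289 ≈ 41385.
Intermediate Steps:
M = 359
M*B(I, 83) = 359*√((-80)² + 83²) = 359*√(6400 + 6889) = 359*√13289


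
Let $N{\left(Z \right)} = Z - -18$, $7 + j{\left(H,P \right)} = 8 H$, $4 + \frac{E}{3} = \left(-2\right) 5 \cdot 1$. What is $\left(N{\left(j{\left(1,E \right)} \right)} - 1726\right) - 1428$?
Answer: $-3135$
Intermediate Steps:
$E = -42$ ($E = -12 + 3 \left(-2\right) 5 \cdot 1 = -12 + 3 \left(\left(-10\right) 1\right) = -12 + 3 \left(-10\right) = -12 - 30 = -42$)
$j{\left(H,P \right)} = -7 + 8 H$
$N{\left(Z \right)} = 18 + Z$ ($N{\left(Z \right)} = Z + 18 = 18 + Z$)
$\left(N{\left(j{\left(1,E \right)} \right)} - 1726\right) - 1428 = \left(\left(18 + \left(-7 + 8 \cdot 1\right)\right) - 1726\right) - 1428 = \left(\left(18 + \left(-7 + 8\right)\right) - 1726\right) - 1428 = \left(\left(18 + 1\right) - 1726\right) - 1428 = \left(19 - 1726\right) - 1428 = -1707 - 1428 = -3135$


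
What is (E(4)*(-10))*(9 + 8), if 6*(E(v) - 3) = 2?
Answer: -1700/3 ≈ -566.67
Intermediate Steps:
E(v) = 10/3 (E(v) = 3 + (⅙)*2 = 3 + ⅓ = 10/3)
(E(4)*(-10))*(9 + 8) = ((10/3)*(-10))*(9 + 8) = -100/3*17 = -1700/3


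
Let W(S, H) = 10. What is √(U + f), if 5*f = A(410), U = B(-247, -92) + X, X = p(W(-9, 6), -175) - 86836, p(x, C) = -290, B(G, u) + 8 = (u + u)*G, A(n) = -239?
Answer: I*√1043345/5 ≈ 204.29*I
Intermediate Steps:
B(G, u) = -8 + 2*G*u (B(G, u) = -8 + (u + u)*G = -8 + (2*u)*G = -8 + 2*G*u)
X = -87126 (X = -290 - 86836 = -87126)
U = -41686 (U = (-8 + 2*(-247)*(-92)) - 87126 = (-8 + 45448) - 87126 = 45440 - 87126 = -41686)
f = -239/5 (f = (⅕)*(-239) = -239/5 ≈ -47.800)
√(U + f) = √(-41686 - 239/5) = √(-208669/5) = I*√1043345/5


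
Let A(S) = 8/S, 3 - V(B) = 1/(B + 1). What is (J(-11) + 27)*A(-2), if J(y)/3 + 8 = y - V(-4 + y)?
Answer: 1098/7 ≈ 156.86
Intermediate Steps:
V(B) = 3 - 1/(1 + B) (V(B) = 3 - 1/(B + 1) = 3 - 1/(1 + B))
J(y) = -24 + 3*y - 3*(-10 + 3*y)/(-3 + y) (J(y) = -24 + 3*(y - (2 + 3*(-4 + y))/(1 + (-4 + y))) = -24 + 3*(y - (2 + (-12 + 3*y))/(-3 + y)) = -24 + 3*(y - (-10 + 3*y)/(-3 + y)) = -24 + (3*y - 3*(-10 + 3*y)/(-3 + y)) = -24 + 3*y - 3*(-10 + 3*y)/(-3 + y))
(J(-11) + 27)*A(-2) = (3*(34 + (-11)**2 - 14*(-11))/(-3 - 11) + 27)*(8/(-2)) = (3*(34 + 121 + 154)/(-14) + 27)*(8*(-1/2)) = (3*(-1/14)*309 + 27)*(-4) = (-927/14 + 27)*(-4) = -549/14*(-4) = 1098/7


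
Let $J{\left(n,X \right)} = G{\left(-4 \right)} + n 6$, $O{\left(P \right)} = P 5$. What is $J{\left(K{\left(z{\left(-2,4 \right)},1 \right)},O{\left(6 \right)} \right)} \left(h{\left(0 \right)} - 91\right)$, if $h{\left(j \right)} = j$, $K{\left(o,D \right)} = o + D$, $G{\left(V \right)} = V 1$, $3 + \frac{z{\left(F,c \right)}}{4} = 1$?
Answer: $4186$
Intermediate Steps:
$z{\left(F,c \right)} = -8$ ($z{\left(F,c \right)} = -12 + 4 \cdot 1 = -12 + 4 = -8$)
$O{\left(P \right)} = 5 P$
$G{\left(V \right)} = V$
$K{\left(o,D \right)} = D + o$
$J{\left(n,X \right)} = -4 + 6 n$ ($J{\left(n,X \right)} = -4 + n 6 = -4 + 6 n$)
$J{\left(K{\left(z{\left(-2,4 \right)},1 \right)},O{\left(6 \right)} \right)} \left(h{\left(0 \right)} - 91\right) = \left(-4 + 6 \left(1 - 8\right)\right) \left(0 - 91\right) = \left(-4 + 6 \left(-7\right)\right) \left(-91\right) = \left(-4 - 42\right) \left(-91\right) = \left(-46\right) \left(-91\right) = 4186$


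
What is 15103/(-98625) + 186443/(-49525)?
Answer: -765436678/195376125 ≈ -3.9178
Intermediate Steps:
15103/(-98625) + 186443/(-49525) = 15103*(-1/98625) + 186443*(-1/49525) = -15103/98625 - 186443/49525 = -765436678/195376125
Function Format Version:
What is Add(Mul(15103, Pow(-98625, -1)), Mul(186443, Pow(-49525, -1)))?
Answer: Rational(-765436678, 195376125) ≈ -3.9178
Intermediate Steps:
Add(Mul(15103, Pow(-98625, -1)), Mul(186443, Pow(-49525, -1))) = Add(Mul(15103, Rational(-1, 98625)), Mul(186443, Rational(-1, 49525))) = Add(Rational(-15103, 98625), Rational(-186443, 49525)) = Rational(-765436678, 195376125)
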